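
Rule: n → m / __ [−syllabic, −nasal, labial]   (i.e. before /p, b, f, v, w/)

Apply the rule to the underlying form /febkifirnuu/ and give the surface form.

No segment of /febkifirnuu/ meets the structural description of the rule, so the form surfaces unchanged.

febkifirnuu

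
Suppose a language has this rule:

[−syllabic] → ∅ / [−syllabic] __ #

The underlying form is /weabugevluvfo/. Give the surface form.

No segment of /weabugevluvfo/ meets the structural description of the rule, so the form surfaces unchanged.

weabugevluvfo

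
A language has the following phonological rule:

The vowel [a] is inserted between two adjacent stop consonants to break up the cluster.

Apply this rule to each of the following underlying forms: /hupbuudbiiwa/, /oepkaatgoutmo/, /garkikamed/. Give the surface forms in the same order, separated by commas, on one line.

/hupbuudbiiwa/: /p/ and /b/ form a stop–stop cluster, so [a] is inserted between them. /d/ and /b/ form a stop–stop cluster, so [a] is inserted between them. → [hupabuudabiiwa].
/oepkaatgoutmo/: /p/ and /k/ form a stop–stop cluster, so [a] is inserted between them. /t/ and /g/ form a stop–stop cluster, so [a] is inserted between them. → [oepakaatagoutmo].
/garkikamed/: the rule's environment is not met; surfaces unchanged as [garkikamed].

hupabuudabiiwa, oepakaatagoutmo, garkikamed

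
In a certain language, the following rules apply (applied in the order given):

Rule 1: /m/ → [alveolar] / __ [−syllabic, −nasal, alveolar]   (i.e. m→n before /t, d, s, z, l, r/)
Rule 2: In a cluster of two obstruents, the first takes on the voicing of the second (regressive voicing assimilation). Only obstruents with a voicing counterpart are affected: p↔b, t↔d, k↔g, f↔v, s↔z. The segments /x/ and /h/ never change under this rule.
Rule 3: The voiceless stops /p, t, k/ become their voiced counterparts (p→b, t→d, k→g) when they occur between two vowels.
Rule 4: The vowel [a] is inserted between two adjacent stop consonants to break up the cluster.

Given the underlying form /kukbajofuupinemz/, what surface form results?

Rule 1 (nasal place assimilation): /m/ precedes the alveolar consonant /z/, so it assimilates in place to [n]. /kukbajofuupinemz/ → kukbajofuupinenz.
Rule 2 (regressive voicing assimilation): /k/ precedes the voiced obstruent /b/, so it voices to [g] by assimilation. /kukbajofuupinenz/ → kugbajofuupinenz.
Rule 3 (intervocalic voicing): /p/ is a voiceless stop between vowels /u/ and /i/, so it voices to [b]. /kugbajofuupinenz/ → kugbajofuubinenz.
Rule 4 (stop-cluster a-epenthesis): /g/ and /b/ form a stop–stop cluster, so [a] is inserted between them. /kugbajofuubinenz/ → kugabajofuubinenz.

kugabajofuubinenz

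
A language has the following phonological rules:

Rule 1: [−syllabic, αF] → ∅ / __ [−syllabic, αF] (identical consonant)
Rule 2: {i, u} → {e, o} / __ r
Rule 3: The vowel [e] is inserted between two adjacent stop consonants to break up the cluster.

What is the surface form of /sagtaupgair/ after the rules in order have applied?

sagetaupegaer

Rule 1 (degemination): no segment meets the environment; /sagtaupgair/ is unchanged.
Rule 2 (pre-rhotic lowering): /i/ is a high vowel immediately before /r/, so it lowers to [e]. /sagtaupgair/ → sagtaupgaer.
Rule 3 (stop-cluster e-epenthesis): /g/ and /t/ form a stop–stop cluster, so [e] is inserted between them. /p/ and /g/ form a stop–stop cluster, so [e] is inserted between them. /sagtaupgaer/ → sagetaupegaer.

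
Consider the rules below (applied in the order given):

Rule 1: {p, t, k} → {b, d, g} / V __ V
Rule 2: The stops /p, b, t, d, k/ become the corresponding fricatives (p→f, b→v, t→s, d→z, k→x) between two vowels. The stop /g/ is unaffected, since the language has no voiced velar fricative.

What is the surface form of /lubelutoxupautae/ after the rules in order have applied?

Rule 1 (intervocalic voicing): /t/ is a voiceless stop between vowels /u/ and /o/, so it voices to [d]. /p/ is a voiceless stop between vowels /u/ and /a/, so it voices to [b]. /t/ is a voiceless stop between vowels /u/ and /a/, so it voices to [d]. /lubelutoxupautae/ → lubeludoxubaudae.
Rule 2 (intervocalic spirantization): /b/ is a stop between vowels /u/ and /e/, so it spirantizes to the fricative [v]. /d/ is a stop between vowels /u/ and /o/, so it spirantizes to the fricative [z]. /b/ is a stop between vowels /u/ and /a/, so it spirantizes to the fricative [v]. /d/ is a stop between vowels /u/ and /a/, so it spirantizes to the fricative [z]. /lubeludoxubaudae/ → luveluzoxuvauzae.

luveluzoxuvauzae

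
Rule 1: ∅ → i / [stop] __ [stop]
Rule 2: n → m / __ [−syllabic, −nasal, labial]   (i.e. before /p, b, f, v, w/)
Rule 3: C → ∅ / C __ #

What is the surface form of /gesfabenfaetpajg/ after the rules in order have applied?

gesfabemfaetipaj

Rule 1 (stop-cluster i-epenthesis): /t/ and /p/ form a stop–stop cluster, so [i] is inserted between them. /gesfabenfaetpajg/ → gesfabenfaetipajg.
Rule 2 (nasal place assimilation): /n/ precedes the labial consonant /f/, so it assimilates in place to [m]. /gesfabenfaetipajg/ → gesfabemfaetipajg.
Rule 3 (final cluster simplification): /g/ is the second consonant of a word-final cluster /jg/, so it deletes. /gesfabemfaetipajg/ → gesfabemfaetipaj.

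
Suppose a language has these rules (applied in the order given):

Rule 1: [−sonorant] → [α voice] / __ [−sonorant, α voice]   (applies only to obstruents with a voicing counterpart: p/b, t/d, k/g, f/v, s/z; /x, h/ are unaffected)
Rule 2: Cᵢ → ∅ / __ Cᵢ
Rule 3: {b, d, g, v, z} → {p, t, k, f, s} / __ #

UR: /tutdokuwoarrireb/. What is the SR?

Rule 1 (regressive voicing assimilation): /t/ precedes the voiced obstruent /d/, so it voices to [d] by assimilation. /tutdokuwoarrireb/ → tuddokuwoarrireb.
Rule 2 (degemination): /dd/ is a geminate; the first /d/ deletes. /rr/ is a geminate; the first /r/ deletes. /tuddokuwoarrireb/ → tudokuwoarireb.
Rule 3 (final devoicing): /b/ is a voiced obstruent in word-final position, so it devoices to [p]. /tudokuwoarireb/ → tudokuwoarirep.

tudokuwoarirep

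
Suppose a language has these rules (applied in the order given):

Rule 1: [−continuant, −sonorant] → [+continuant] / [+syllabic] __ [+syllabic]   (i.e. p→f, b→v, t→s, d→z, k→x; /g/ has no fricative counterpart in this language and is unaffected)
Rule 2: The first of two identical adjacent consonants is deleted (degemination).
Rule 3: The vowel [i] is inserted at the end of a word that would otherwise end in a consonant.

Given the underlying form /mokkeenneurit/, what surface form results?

mokeeneuriti

Rule 1 (intervocalic spirantization): no segment meets the environment; /mokkeenneurit/ is unchanged.
Rule 2 (degemination): /kk/ is a geminate; the first /k/ deletes. /nn/ is a geminate; the first /n/ deletes. /mokkeenneurit/ → mokeeneurit.
Rule 3 (final i-epenthesis): the form ends in the consonant /t/, so [i] is inserted word-finally. /mokeeneurit/ → mokeeneuriti.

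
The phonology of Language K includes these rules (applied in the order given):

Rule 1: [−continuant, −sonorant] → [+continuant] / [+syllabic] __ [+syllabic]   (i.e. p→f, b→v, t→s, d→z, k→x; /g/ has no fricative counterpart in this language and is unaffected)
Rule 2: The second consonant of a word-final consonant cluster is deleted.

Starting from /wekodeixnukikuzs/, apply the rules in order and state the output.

Rule 1 (intervocalic spirantization): /k/ is a stop between vowels /e/ and /o/, so it spirantizes to the fricative [x]. /d/ is a stop between vowels /o/ and /e/, so it spirantizes to the fricative [z]. /k/ is a stop between vowels /u/ and /i/, so it spirantizes to the fricative [x]. /k/ is a stop between vowels /i/ and /u/, so it spirantizes to the fricative [x]. /wekodeixnukikuzs/ → wexozeixnuxixuzs.
Rule 2 (final cluster simplification): /s/ is the second consonant of a word-final cluster /zs/, so it deletes. /wexozeixnuxixuzs/ → wexozeixnuxixuz.

wexozeixnuxixuz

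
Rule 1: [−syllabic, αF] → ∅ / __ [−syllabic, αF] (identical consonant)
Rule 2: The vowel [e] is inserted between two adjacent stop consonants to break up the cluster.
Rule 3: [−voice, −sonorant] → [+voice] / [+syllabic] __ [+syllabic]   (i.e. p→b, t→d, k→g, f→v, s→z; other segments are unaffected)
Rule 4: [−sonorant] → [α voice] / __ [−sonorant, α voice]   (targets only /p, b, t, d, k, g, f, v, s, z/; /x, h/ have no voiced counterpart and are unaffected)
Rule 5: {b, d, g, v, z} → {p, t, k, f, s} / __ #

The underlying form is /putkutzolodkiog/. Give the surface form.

pudegudzolodegiok

Rule 1 (degemination): no segment meets the environment; /putkutzolodkiog/ is unchanged.
Rule 2 (stop-cluster e-epenthesis): /t/ and /k/ form a stop–stop cluster, so [e] is inserted between them. /d/ and /k/ form a stop–stop cluster, so [e] is inserted between them. /putkutzolodkiog/ → putekutzolodekiog.
Rule 3 (intervocalic voicing): /t/ is a voiceless obstruent between vowels /u/ and /e/, so it voices to [d]. /k/ is a voiceless obstruent between vowels /e/ and /u/, so it voices to [g]. /k/ is a voiceless obstruent between vowels /e/ and /i/, so it voices to [g]. /putekutzolodekiog/ → pudegutzolodegiog.
Rule 4 (regressive voicing assimilation): /t/ precedes the voiced obstruent /z/, so it voices to [d] by assimilation. /pudegutzolodegiog/ → pudegudzolodegiog.
Rule 5 (final devoicing): /g/ is a voiced obstruent in word-final position, so it devoices to [k]. /pudegudzolodegiog/ → pudegudzolodegiok.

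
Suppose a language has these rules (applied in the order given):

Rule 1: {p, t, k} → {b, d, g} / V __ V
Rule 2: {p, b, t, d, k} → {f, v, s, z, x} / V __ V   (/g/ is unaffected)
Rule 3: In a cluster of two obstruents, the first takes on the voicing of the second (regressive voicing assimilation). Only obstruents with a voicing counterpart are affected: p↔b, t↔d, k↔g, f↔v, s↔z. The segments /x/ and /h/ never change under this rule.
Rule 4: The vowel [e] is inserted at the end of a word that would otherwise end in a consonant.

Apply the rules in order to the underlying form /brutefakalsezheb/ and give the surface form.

Rule 1 (intervocalic voicing): /t/ is a voiceless stop between vowels /u/ and /e/, so it voices to [d]. /k/ is a voiceless stop between vowels /a/ and /a/, so it voices to [g]. /brutefakalsezheb/ → brudefagalsezheb.
Rule 2 (intervocalic spirantization): /d/ is a stop between vowels /u/ and /e/, so it spirantizes to the fricative [z]. /brudefagalsezheb/ → bruzefagalsezheb.
Rule 3 (regressive voicing assimilation): /z/ precedes the voiceless obstruent /h/, so it devoices to [s] by assimilation. /bruzefagalsezheb/ → bruzefagalsesheb.
Rule 4 (final e-epenthesis): the form ends in the consonant /b/, so [e] is inserted word-finally. /bruzefagalsesheb/ → bruzefagalseshebe.

bruzefagalseshebe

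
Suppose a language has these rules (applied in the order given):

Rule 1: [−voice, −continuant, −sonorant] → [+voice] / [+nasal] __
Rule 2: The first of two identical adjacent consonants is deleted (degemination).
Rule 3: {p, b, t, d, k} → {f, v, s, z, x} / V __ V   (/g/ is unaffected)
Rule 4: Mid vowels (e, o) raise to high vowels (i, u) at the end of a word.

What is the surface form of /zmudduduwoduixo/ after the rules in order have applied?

zmuzuzuwozuixu

Rule 1 (post-nasal voicing): no segment meets the environment; /zmudduduwoduixo/ is unchanged.
Rule 2 (degemination): /dd/ is a geminate; the first /d/ deletes. /zmudduduwoduixo/ → zmududuwoduixo.
Rule 3 (intervocalic spirantization): /d/ is a stop between vowels /u/ and /u/, so it spirantizes to the fricative [z]. /d/ is a stop between vowels /u/ and /u/, so it spirantizes to the fricative [z]. /d/ is a stop between vowels /o/ and /u/, so it spirantizes to the fricative [z]. /zmududuwoduixo/ → zmuzuzuwozuixo.
Rule 4 (final vowel raising): /o/ is a mid vowel in word-final position, so it raises to [u]. /zmuzuzuwozuixo/ → zmuzuzuwozuixu.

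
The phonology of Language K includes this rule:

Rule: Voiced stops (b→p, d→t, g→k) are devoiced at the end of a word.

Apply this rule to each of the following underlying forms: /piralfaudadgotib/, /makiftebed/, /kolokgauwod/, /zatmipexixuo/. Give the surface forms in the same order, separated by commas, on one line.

piralfaudadgotip, makiftebet, kolokgauwot, zatmipexixuo

/piralfaudadgotib/: /b/ is a voiced stop in word-final position, so it devoices to [p]. → [piralfaudadgotip].
/makiftebed/: /d/ is a voiced stop in word-final position, so it devoices to [t]. → [makiftebet].
/kolokgauwod/: /d/ is a voiced stop in word-final position, so it devoices to [t]. → [kolokgauwot].
/zatmipexixuo/: the rule's environment is not met; surfaces unchanged as [zatmipexixuo].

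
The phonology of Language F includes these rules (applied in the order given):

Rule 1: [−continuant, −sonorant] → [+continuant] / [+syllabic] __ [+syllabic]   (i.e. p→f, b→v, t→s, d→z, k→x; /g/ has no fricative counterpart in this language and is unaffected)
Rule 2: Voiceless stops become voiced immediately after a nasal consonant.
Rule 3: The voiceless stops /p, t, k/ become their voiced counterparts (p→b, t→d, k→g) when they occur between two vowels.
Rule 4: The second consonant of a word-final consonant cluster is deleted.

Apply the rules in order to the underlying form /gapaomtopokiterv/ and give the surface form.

gafaomdofoxiser

Rule 1 (intervocalic spirantization): /p/ is a stop between vowels /a/ and /a/, so it spirantizes to the fricative [f]. /p/ is a stop between vowels /o/ and /o/, so it spirantizes to the fricative [f]. /k/ is a stop between vowels /o/ and /i/, so it spirantizes to the fricative [x]. /t/ is a stop between vowels /i/ and /e/, so it spirantizes to the fricative [s]. /gapaomtopokiterv/ → gafaomtofoxiserv.
Rule 2 (post-nasal voicing): /t/ is a voiceless stop immediately after the nasal /m/, so it voices to [d]. /gafaomtofoxiserv/ → gafaomdofoxiserv.
Rule 3 (intervocalic voicing): no segment meets the environment; /gafaomdofoxiserv/ is unchanged.
Rule 4 (final cluster simplification): /v/ is the second consonant of a word-final cluster /rv/, so it deletes. /gafaomdofoxiserv/ → gafaomdofoxiser.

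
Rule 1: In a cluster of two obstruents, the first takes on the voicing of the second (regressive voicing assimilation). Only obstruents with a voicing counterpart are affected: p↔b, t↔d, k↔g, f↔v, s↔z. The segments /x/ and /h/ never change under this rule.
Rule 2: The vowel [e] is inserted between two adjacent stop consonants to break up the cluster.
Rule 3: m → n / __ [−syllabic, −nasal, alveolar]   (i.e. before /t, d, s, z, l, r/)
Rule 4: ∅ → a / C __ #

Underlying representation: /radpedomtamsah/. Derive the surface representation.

ratepedontansaha

Rule 1 (regressive voicing assimilation): /d/ precedes the voiceless obstruent /p/, so it devoices to [t] by assimilation. /radpedomtamsah/ → ratpedomtamsah.
Rule 2 (stop-cluster e-epenthesis): /t/ and /p/ form a stop–stop cluster, so [e] is inserted between them. /ratpedomtamsah/ → ratepedomtamsah.
Rule 3 (nasal place assimilation): /m/ precedes the alveolar consonant /t/, so it assimilates in place to [n]. /m/ precedes the alveolar consonant /s/, so it assimilates in place to [n]. /ratepedomtamsah/ → ratepedontansah.
Rule 4 (final a-epenthesis): the form ends in the consonant /h/, so [a] is inserted word-finally. /ratepedontansah/ → ratepedontansaha.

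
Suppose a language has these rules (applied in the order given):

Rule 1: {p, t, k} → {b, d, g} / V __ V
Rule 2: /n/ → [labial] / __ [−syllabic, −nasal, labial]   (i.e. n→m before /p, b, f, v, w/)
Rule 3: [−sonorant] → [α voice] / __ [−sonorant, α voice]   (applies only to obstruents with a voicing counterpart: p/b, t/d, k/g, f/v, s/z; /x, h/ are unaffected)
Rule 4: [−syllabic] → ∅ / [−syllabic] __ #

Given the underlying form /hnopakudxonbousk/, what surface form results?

hnobagutxombous

Rule 1 (intervocalic voicing): /p/ is a voiceless stop between vowels /o/ and /a/, so it voices to [b]. /k/ is a voiceless stop between vowels /a/ and /u/, so it voices to [g]. /hnopakudxonbousk/ → hnobagudxonbousk.
Rule 2 (nasal place assimilation): /n/ precedes the labial consonant /b/, so it assimilates in place to [m]. /hnobagudxonbousk/ → hnobagudxombousk.
Rule 3 (regressive voicing assimilation): /d/ precedes the voiceless obstruent /x/, so it devoices to [t] by assimilation. /hnobagudxombousk/ → hnobagutxombousk.
Rule 4 (final cluster simplification): /k/ is the second consonant of a word-final cluster /sk/, so it deletes. /hnobagutxombousk/ → hnobagutxombous.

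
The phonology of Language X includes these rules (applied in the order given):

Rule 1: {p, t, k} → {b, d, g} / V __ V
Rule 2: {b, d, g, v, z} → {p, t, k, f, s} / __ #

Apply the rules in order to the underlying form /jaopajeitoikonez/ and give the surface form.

Rule 1 (intervocalic voicing): /p/ is a voiceless stop between vowels /o/ and /a/, so it voices to [b]. /t/ is a voiceless stop between vowels /i/ and /o/, so it voices to [d]. /k/ is a voiceless stop between vowels /i/ and /o/, so it voices to [g]. /jaopajeitoikonez/ → jaobajeidoigonez.
Rule 2 (final devoicing): /z/ is a voiced obstruent in word-final position, so it devoices to [s]. /jaobajeidoigonez/ → jaobajeidoigones.

jaobajeidoigones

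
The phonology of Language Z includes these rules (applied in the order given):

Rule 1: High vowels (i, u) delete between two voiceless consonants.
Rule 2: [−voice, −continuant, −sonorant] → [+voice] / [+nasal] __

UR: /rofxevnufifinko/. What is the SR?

Rule 1 (high vowel syncope): /i/ is a high vowel flanked by voiceless consonants /f/ and /f/, so it deletes. /rofxevnufifinko/ → rofxevnuffinko.
Rule 2 (post-nasal voicing): /k/ is a voiceless stop immediately after the nasal /n/, so it voices to [g]. /rofxevnuffinko/ → rofxevnuffingo.

rofxevnuffingo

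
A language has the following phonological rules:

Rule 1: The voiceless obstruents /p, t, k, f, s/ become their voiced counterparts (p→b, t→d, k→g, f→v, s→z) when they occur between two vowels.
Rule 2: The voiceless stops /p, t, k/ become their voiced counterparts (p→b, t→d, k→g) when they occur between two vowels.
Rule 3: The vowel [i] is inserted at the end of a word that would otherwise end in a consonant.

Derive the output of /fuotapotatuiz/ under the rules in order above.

Rule 1 (intervocalic voicing): /t/ is a voiceless obstruent between vowels /o/ and /a/, so it voices to [d]. /p/ is a voiceless obstruent between vowels /a/ and /o/, so it voices to [b]. /t/ is a voiceless obstruent between vowels /o/ and /a/, so it voices to [d]. /t/ is a voiceless obstruent between vowels /a/ and /u/, so it voices to [d]. /fuotapotatuiz/ → fuodabodaduiz.
Rule 2 (intervocalic voicing): no segment meets the environment; /fuodabodaduiz/ is unchanged.
Rule 3 (final i-epenthesis): the form ends in the consonant /z/, so [i] is inserted word-finally. /fuodabodaduiz/ → fuodabodaduizi.

fuodabodaduizi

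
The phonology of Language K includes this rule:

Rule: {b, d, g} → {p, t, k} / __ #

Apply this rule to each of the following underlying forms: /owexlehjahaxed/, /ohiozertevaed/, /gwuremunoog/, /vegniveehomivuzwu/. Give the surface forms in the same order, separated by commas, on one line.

owexlehjahaxet, ohiozertevaet, gwuremunook, vegniveehomivuzwu

/owexlehjahaxed/: /d/ is a voiced stop in word-final position, so it devoices to [t]. → [owexlehjahaxet].
/ohiozertevaed/: /d/ is a voiced stop in word-final position, so it devoices to [t]. → [ohiozertevaet].
/gwuremunoog/: /g/ is a voiced stop in word-final position, so it devoices to [k]. → [gwuremunook].
/vegniveehomivuzwu/: the rule's environment is not met; surfaces unchanged as [vegniveehomivuzwu].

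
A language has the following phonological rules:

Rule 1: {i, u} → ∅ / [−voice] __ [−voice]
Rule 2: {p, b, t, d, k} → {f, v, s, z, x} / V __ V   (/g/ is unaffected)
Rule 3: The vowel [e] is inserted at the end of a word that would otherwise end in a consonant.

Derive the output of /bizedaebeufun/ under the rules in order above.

bizezaeveufune

Rule 1 (high vowel syncope): no segment meets the environment; /bizedaebeufun/ is unchanged.
Rule 2 (intervocalic spirantization): /d/ is a stop between vowels /e/ and /a/, so it spirantizes to the fricative [z]. /b/ is a stop between vowels /e/ and /e/, so it spirantizes to the fricative [v]. /bizedaebeufun/ → bizezaeveufun.
Rule 3 (final e-epenthesis): the form ends in the consonant /n/, so [e] is inserted word-finally. /bizezaeveufun/ → bizezaeveufune.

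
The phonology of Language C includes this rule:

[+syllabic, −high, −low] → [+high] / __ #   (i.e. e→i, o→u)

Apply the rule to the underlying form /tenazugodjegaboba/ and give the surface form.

tenazugodjegaboba

No segment of /tenazugodjegaboba/ meets the structural description of the rule, so the form surfaces unchanged.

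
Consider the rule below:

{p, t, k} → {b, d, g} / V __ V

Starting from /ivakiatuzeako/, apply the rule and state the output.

ivagiaduzeago

/k/ is a voiceless stop between vowels /a/ and /i/, so it voices to [g].
/t/ is a voiceless stop between vowels /a/ and /u/, so it voices to [d].
/k/ is a voiceless stop between vowels /a/ and /o/, so it voices to [g].
Surface form: [ivagiaduzeago].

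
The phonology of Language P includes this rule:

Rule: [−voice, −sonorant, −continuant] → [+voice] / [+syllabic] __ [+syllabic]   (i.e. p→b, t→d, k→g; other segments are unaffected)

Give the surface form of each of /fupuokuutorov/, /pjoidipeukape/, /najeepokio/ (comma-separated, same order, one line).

/fupuokuutorov/: /p/ is a voiceless stop between vowels /u/ and /u/, so it voices to [b]. /k/ is a voiceless stop between vowels /o/ and /u/, so it voices to [g]. /t/ is a voiceless stop between vowels /u/ and /o/, so it voices to [d]. → [fubuoguudorov].
/pjoidipeukape/: /p/ is a voiceless stop between vowels /i/ and /e/, so it voices to [b]. /k/ is a voiceless stop between vowels /u/ and /a/, so it voices to [g]. /p/ is a voiceless stop between vowels /a/ and /e/, so it voices to [b]. → [pjoidibeugabe].
/najeepokio/: /p/ is a voiceless stop between vowels /e/ and /o/, so it voices to [b]. /k/ is a voiceless stop between vowels /o/ and /i/, so it voices to [g]. → [najeebogio].

fubuoguudorov, pjoidibeugabe, najeebogio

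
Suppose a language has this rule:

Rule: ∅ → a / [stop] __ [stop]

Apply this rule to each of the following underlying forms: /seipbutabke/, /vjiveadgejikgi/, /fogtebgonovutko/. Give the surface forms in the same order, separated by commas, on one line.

seipabutabake, vjiveadagejikagi, fogatebagonovutako

/seipbutabke/: /p/ and /b/ form a stop–stop cluster, so [a] is inserted between them. /b/ and /k/ form a stop–stop cluster, so [a] is inserted between them. → [seipabutabake].
/vjiveadgejikgi/: /d/ and /g/ form a stop–stop cluster, so [a] is inserted between them. /k/ and /g/ form a stop–stop cluster, so [a] is inserted between them. → [vjiveadagejikagi].
/fogtebgonovutko/: /g/ and /t/ form a stop–stop cluster, so [a] is inserted between them. /b/ and /g/ form a stop–stop cluster, so [a] is inserted between them. /t/ and /k/ form a stop–stop cluster, so [a] is inserted between them. → [fogatebagonovutako].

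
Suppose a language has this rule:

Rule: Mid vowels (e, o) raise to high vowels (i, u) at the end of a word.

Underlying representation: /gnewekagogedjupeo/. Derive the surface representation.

/o/ is a mid vowel in word-final position, so it raises to [u].
The other instances of /e/, /o/ do not occur in the required environment and remain unchanged.
Surface form: [gnewekagogedjupeu].

gnewekagogedjupeu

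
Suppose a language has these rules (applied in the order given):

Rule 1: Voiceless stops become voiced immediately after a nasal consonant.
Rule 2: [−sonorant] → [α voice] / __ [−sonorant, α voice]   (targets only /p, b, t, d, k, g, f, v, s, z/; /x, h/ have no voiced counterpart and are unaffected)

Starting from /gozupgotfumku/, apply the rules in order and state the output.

Rule 1 (post-nasal voicing): /k/ is a voiceless stop immediately after the nasal /m/, so it voices to [g]. /gozupgotfumku/ → gozupgotfumgu.
Rule 2 (regressive voicing assimilation): /p/ precedes the voiced obstruent /g/, so it voices to [b] by assimilation. /gozupgotfumgu/ → gozubgotfumgu.

gozubgotfumgu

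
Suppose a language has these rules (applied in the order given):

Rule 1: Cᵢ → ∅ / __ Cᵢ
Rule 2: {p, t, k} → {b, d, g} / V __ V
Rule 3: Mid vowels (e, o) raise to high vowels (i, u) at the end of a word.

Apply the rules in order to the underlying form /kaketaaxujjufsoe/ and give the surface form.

kagedaaxujufsoi

Rule 1 (degemination): /jj/ is a geminate; the first /j/ deletes. /kaketaaxujjufsoe/ → kaketaaxujufsoe.
Rule 2 (intervocalic voicing): /k/ is a voiceless stop between vowels /a/ and /e/, so it voices to [g]. /t/ is a voiceless stop between vowels /e/ and /a/, so it voices to [d]. /kaketaaxujufsoe/ → kagedaaxujufsoe.
Rule 3 (final vowel raising): /e/ is a mid vowel in word-final position, so it raises to [i]. /kagedaaxujufsoe/ → kagedaaxujufsoi.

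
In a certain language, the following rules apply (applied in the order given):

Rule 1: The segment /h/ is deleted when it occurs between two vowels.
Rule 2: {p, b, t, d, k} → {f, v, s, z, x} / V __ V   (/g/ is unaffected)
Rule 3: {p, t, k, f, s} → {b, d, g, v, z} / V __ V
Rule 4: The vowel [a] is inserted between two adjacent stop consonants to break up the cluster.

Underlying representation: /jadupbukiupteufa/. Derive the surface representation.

Rule 1 (intervocalic h-deletion): no segment meets the environment; /jadupbukiupteufa/ is unchanged.
Rule 2 (intervocalic spirantization): /d/ is a stop between vowels /a/ and /u/, so it spirantizes to the fricative [z]. /k/ is a stop between vowels /u/ and /i/, so it spirantizes to the fricative [x]. /jadupbukiupteufa/ → jazupbuxiupteufa.
Rule 3 (intervocalic voicing): /f/ is a voiceless obstruent between vowels /u/ and /a/, so it voices to [v]. /jazupbuxiupteufa/ → jazupbuxiupteuva.
Rule 4 (stop-cluster a-epenthesis): /p/ and /b/ form a stop–stop cluster, so [a] is inserted between them. /p/ and /t/ form a stop–stop cluster, so [a] is inserted between them. /jazupbuxiupteuva/ → jazupabuxiupateuva.

jazupabuxiupateuva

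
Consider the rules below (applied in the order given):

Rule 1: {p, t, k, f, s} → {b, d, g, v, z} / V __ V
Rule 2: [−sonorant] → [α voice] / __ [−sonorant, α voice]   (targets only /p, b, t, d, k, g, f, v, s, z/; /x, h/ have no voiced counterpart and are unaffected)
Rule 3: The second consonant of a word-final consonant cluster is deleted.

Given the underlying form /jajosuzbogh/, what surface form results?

jajozuzbok

Rule 1 (intervocalic voicing): /s/ is a voiceless obstruent between vowels /o/ and /u/, so it voices to [z]. /jajosuzbogh/ → jajozuzbogh.
Rule 2 (regressive voicing assimilation): /g/ precedes the voiceless obstruent /h/, so it devoices to [k] by assimilation. /jajozuzbogh/ → jajozuzbokh.
Rule 3 (final cluster simplification): /h/ is the second consonant of a word-final cluster /kh/, so it deletes. /jajozuzbokh/ → jajozuzbok.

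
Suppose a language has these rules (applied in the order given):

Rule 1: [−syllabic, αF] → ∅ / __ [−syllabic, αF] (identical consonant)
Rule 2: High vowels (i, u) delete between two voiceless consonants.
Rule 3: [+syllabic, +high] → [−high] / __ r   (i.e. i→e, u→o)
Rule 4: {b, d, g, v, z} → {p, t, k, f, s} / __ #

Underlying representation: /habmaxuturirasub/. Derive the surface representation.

Rule 1 (degemination): no segment meets the environment; /habmaxuturirasub/ is unchanged.
Rule 2 (high vowel syncope): /u/ is a high vowel flanked by voiceless consonants /x/ and /t/, so it deletes. /habmaxuturirasub/ → habmaxturirasub.
Rule 3 (pre-rhotic lowering): /u/ is a high vowel immediately before /r/, so it lowers to [o]. /i/ is a high vowel immediately before /r/, so it lowers to [e]. /habmaxturirasub/ → habmaxtorerasub.
Rule 4 (final devoicing): /b/ is a voiced obstruent in word-final position, so it devoices to [p]. /habmaxtorerasub/ → habmaxtorerasup.

habmaxtorerasup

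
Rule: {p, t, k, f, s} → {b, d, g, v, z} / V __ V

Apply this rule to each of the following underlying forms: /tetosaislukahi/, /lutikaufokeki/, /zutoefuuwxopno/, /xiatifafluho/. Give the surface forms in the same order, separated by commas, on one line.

/tetosaislukahi/: /t/ is a voiceless obstruent between vowels /e/ and /o/, so it voices to [d]. /s/ is a voiceless obstruent between vowels /o/ and /a/, so it voices to [z]. /k/ is a voiceless obstruent between vowels /u/ and /a/, so it voices to [g]. → [tedozaislugahi].
/lutikaufokeki/: /t/ is a voiceless obstruent between vowels /u/ and /i/, so it voices to [d]. /k/ is a voiceless obstruent between vowels /i/ and /a/, so it voices to [g]. /f/ is a voiceless obstruent between vowels /u/ and /o/, so it voices to [v]. /k/ is a voiceless obstruent between vowels /o/ and /e/, so it voices to [g]. /k/ is a voiceless obstruent between vowels /e/ and /i/, so it voices to [g]. → [ludigauvogegi].
/zutoefuuwxopno/: /t/ is a voiceless obstruent between vowels /u/ and /o/, so it voices to [d]. /f/ is a voiceless obstruent between vowels /e/ and /u/, so it voices to [v]. → [zudoevuuwxopno].
/xiatifafluho/: /t/ is a voiceless obstruent between vowels /a/ and /i/, so it voices to [d]. /f/ is a voiceless obstruent between vowels /i/ and /a/, so it voices to [v]. → [xiadivafluho].

tedozaislugahi, ludigauvogegi, zudoevuuwxopno, xiadivafluho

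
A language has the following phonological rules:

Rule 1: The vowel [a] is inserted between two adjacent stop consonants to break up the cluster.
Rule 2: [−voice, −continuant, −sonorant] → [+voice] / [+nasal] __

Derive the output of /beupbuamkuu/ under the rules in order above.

beupabuamguu

Rule 1 (stop-cluster a-epenthesis): /p/ and /b/ form a stop–stop cluster, so [a] is inserted between them. /beupbuamkuu/ → beupabuamkuu.
Rule 2 (post-nasal voicing): /k/ is a voiceless stop immediately after the nasal /m/, so it voices to [g]. /beupabuamkuu/ → beupabuamguu.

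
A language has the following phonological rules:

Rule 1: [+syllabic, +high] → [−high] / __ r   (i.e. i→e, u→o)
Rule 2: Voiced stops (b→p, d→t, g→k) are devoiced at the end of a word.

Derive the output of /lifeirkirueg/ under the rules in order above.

Rule 1 (pre-rhotic lowering): /i/ is a high vowel immediately before /r/, so it lowers to [e]. /i/ is a high vowel immediately before /r/, so it lowers to [e]. /lifeirkirueg/ → lifeerkerueg.
Rule 2 (final devoicing): /g/ is a voiced stop in word-final position, so it devoices to [k]. /lifeerkerueg/ → lifeerkeruek.

lifeerkeruek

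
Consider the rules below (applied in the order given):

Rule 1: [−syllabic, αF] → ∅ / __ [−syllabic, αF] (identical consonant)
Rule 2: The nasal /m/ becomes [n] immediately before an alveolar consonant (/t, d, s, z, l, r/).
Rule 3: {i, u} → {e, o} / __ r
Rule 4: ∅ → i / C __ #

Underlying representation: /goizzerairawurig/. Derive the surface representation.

goizeraeraworigi

Rule 1 (degemination): /zz/ is a geminate; the first /z/ deletes. /goizzerairawurig/ → goizerairawurig.
Rule 2 (nasal place assimilation): no segment meets the environment; /goizerairawurig/ is unchanged.
Rule 3 (pre-rhotic lowering): /i/ is a high vowel immediately before /r/, so it lowers to [e]. /u/ is a high vowel immediately before /r/, so it lowers to [o]. /goizerairawurig/ → goizeraeraworig.
Rule 4 (final i-epenthesis): the form ends in the consonant /g/, so [i] is inserted word-finally. /goizeraeraworig/ → goizeraeraworigi.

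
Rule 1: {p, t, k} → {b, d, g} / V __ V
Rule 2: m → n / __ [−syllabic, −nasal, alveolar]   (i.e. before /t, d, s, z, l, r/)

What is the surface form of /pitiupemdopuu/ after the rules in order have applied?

Rule 1 (intervocalic voicing): /t/ is a voiceless stop between vowels /i/ and /i/, so it voices to [d]. /p/ is a voiceless stop between vowels /u/ and /e/, so it voices to [b]. /p/ is a voiceless stop between vowels /o/ and /u/, so it voices to [b]. /pitiupemdopuu/ → pidiubemdobuu.
Rule 2 (nasal place assimilation): /m/ precedes the alveolar consonant /d/, so it assimilates in place to [n]. /pidiubemdobuu/ → pidiubendobuu.

pidiubendobuu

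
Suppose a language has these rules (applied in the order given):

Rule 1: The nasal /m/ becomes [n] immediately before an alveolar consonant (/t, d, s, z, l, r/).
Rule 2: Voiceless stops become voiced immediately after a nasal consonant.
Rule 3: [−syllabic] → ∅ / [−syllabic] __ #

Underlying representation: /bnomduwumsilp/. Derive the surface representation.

Rule 1 (nasal place assimilation): /m/ precedes the alveolar consonant /d/, so it assimilates in place to [n]. /m/ precedes the alveolar consonant /s/, so it assimilates in place to [n]. /bnomduwumsilp/ → bnonduwunsilp.
Rule 2 (post-nasal voicing): no segment meets the environment; /bnonduwunsilp/ is unchanged.
Rule 3 (final cluster simplification): /p/ is the second consonant of a word-final cluster /lp/, so it deletes. /bnonduwunsilp/ → bnonduwunsil.

bnonduwunsil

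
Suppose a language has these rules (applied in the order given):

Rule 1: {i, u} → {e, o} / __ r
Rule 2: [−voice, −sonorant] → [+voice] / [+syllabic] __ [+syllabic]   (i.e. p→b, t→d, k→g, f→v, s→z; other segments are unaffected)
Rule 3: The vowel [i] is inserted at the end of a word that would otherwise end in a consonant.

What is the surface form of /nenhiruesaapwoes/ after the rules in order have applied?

Rule 1 (pre-rhotic lowering): /i/ is a high vowel immediately before /r/, so it lowers to [e]. /nenhiruesaapwoes/ → nenheruesaapwoes.
Rule 2 (intervocalic voicing): /s/ is a voiceless obstruent between vowels /e/ and /a/, so it voices to [z]. /nenheruesaapwoes/ → nenheruezaapwoes.
Rule 3 (final i-epenthesis): the form ends in the consonant /s/, so [i] is inserted word-finally. /nenheruezaapwoes/ → nenheruezaapwoesi.

nenheruezaapwoesi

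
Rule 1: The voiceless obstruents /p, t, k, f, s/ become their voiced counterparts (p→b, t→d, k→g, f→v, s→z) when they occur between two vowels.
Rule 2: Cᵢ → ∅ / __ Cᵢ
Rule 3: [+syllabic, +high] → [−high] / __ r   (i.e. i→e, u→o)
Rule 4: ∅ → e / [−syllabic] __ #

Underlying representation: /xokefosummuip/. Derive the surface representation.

Rule 1 (intervocalic voicing): /k/ is a voiceless obstruent between vowels /o/ and /e/, so it voices to [g]. /f/ is a voiceless obstruent between vowels /e/ and /o/, so it voices to [v]. /s/ is a voiceless obstruent between vowels /o/ and /u/, so it voices to [z]. /xokefosummuip/ → xogevozummuip.
Rule 2 (degemination): /mm/ is a geminate; the first /m/ deletes. /xogevozummuip/ → xogevozumuip.
Rule 3 (pre-rhotic lowering): no segment meets the environment; /xogevozumuip/ is unchanged.
Rule 4 (final e-epenthesis): the form ends in the consonant /p/, so [e] is inserted word-finally. /xogevozumuip/ → xogevozumuipe.

xogevozumuipe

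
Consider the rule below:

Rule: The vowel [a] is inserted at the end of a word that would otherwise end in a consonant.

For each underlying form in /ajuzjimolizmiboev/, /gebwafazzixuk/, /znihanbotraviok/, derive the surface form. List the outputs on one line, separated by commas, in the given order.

ajuzjimolizmiboeva, gebwafazzixuka, znihanbotravioka

/ajuzjimolizmiboev/: the form ends in the consonant /v/, so [a] is inserted word-finally. → [ajuzjimolizmiboeva].
/gebwafazzixuk/: the form ends in the consonant /k/, so [a] is inserted word-finally. → [gebwafazzixuka].
/znihanbotraviok/: the form ends in the consonant /k/, so [a] is inserted word-finally. → [znihanbotravioka].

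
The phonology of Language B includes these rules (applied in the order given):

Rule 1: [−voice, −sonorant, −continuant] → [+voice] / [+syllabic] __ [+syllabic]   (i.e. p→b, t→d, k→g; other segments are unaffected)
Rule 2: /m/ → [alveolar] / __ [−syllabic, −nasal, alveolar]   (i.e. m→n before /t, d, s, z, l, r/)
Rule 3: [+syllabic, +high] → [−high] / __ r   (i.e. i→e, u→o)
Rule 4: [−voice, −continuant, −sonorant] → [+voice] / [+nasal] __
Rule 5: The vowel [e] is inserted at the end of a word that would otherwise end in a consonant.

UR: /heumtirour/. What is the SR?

Rule 1 (intervocalic voicing): no segment meets the environment; /heumtirour/ is unchanged.
Rule 2 (nasal place assimilation): /m/ precedes the alveolar consonant /t/, so it assimilates in place to [n]. /heumtirour/ → heuntirour.
Rule 3 (pre-rhotic lowering): /i/ is a high vowel immediately before /r/, so it lowers to [e]. /u/ is a high vowel immediately before /r/, so it lowers to [o]. /heuntirour/ → heunteroor.
Rule 4 (post-nasal voicing): /t/ is a voiceless stop immediately after the nasal /n/, so it voices to [d]. /heunteroor/ → heunderoor.
Rule 5 (final e-epenthesis): the form ends in the consonant /r/, so [e] is inserted word-finally. /heunderoor/ → heunderoore.

heunderoore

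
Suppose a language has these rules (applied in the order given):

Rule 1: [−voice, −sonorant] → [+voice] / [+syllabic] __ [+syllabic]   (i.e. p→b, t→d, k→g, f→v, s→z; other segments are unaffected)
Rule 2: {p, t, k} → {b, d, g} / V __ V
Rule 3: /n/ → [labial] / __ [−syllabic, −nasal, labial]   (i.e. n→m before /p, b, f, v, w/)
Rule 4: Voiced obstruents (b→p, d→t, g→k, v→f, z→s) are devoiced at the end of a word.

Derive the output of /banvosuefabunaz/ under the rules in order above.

bamvozuevabunas

Rule 1 (intervocalic voicing): /s/ is a voiceless obstruent between vowels /o/ and /u/, so it voices to [z]. /f/ is a voiceless obstruent between vowels /e/ and /a/, so it voices to [v]. /banvosuefabunaz/ → banvozuevabunaz.
Rule 2 (intervocalic voicing): no segment meets the environment; /banvozuevabunaz/ is unchanged.
Rule 3 (nasal place assimilation): /n/ precedes the labial consonant /v/, so it assimilates in place to [m]. /banvozuevabunaz/ → bamvozuevabunaz.
Rule 4 (final devoicing): /z/ is a voiced obstruent in word-final position, so it devoices to [s]. /bamvozuevabunaz/ → bamvozuevabunas.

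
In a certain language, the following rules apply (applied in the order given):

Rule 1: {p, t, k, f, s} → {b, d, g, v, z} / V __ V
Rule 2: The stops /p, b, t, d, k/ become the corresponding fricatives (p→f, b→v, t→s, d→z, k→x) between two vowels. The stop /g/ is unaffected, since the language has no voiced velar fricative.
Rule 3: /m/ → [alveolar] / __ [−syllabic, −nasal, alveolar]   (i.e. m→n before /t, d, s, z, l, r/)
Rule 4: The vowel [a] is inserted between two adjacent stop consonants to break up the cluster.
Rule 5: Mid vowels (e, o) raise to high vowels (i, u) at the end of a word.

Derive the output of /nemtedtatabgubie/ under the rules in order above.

Rule 1 (intervocalic voicing): /t/ is a voiceless obstruent between vowels /a/ and /a/, so it voices to [d]. /nemtedtatabgubie/ → nemtedtadabgubie.
Rule 2 (intervocalic spirantization): /d/ is a stop between vowels /a/ and /a/, so it spirantizes to the fricative [z]. /b/ is a stop between vowels /u/ and /i/, so it spirantizes to the fricative [v]. /nemtedtadabgubie/ → nemtedtazabguvie.
Rule 3 (nasal place assimilation): /m/ precedes the alveolar consonant /t/, so it assimilates in place to [n]. /nemtedtazabguvie/ → nentedtazabguvie.
Rule 4 (stop-cluster a-epenthesis): /d/ and /t/ form a stop–stop cluster, so [a] is inserted between them. /b/ and /g/ form a stop–stop cluster, so [a] is inserted between them. /nentedtazabguvie/ → nentedatazabaguvie.
Rule 5 (final vowel raising): /e/ is a mid vowel in word-final position, so it raises to [i]. /nentedatazabaguvie/ → nentedatazabaguvii.

nentedatazabaguvii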